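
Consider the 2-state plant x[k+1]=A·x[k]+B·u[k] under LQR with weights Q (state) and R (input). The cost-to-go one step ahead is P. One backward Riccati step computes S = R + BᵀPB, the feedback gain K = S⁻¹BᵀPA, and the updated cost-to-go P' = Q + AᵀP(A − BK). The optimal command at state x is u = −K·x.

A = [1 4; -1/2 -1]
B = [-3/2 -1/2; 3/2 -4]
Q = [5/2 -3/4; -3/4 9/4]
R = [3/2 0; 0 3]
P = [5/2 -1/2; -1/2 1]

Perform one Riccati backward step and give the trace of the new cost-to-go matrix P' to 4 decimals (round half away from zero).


BᵀP = [-4.5000 2.2500; 0.7500 -3.7500]
S = R + BᵀPB = [3/2 0; 0 3] + [10.1250 -6.7500; -6.7500 14.6250] = [11.6250 -6.7500; -6.7500 17.6250]
BᵀPA = [-5.6250 -20.2500; 2.6250 6.7500]
K = S⁻¹·BᵀPA = [-0.5110 -1.9541; -0.0468 -0.3654]
A−BK = [0.2101 0.8861; 0.0794 0.4695]
AᵀP(A−BK) = [0.4982 1.9673; 1.9673 7.8959]
P' = Q + AᵀP(A−BK) = [2.9982 1.2173; 1.2173 10.1459]
tr(P') = 13.1441

13.1441


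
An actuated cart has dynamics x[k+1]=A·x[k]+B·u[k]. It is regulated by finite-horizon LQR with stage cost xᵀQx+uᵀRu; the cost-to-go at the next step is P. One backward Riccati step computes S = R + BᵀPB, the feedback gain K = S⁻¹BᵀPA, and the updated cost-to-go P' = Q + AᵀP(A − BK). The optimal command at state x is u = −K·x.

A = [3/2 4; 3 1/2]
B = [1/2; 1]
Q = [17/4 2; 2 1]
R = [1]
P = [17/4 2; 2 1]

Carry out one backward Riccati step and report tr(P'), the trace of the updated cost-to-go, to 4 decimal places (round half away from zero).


28.2284

BᵀP = [4.1250 2.0000]
S = R + BᵀPB = [1] + [4.0625] = [5.0625]
BᵀPA = [12.1875 17.5000]
K = S⁻¹·BᵀPA = [2.4074 3.4568]
A−BK = [0.2963 2.2716; 0.5926 -2.9568]
AᵀP(A−BK) = [7.2222 10.3704; 10.3704 15.7562]
P' = Q + AᵀP(A−BK) = [11.4722 12.3704; 12.3704 16.7562]
tr(P') = 28.2284


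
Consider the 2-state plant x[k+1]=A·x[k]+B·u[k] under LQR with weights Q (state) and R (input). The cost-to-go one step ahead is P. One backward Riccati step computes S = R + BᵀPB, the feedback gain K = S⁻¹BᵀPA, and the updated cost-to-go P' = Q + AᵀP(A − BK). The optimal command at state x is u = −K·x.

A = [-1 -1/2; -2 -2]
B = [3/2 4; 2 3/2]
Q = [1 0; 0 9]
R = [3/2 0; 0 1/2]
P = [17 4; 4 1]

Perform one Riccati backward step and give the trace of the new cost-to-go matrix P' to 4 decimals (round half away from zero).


BᵀP = [33.5000 8.0000; 74.0000 17.5000]
S = R + BᵀPB = [3/2 0; 0 1/2] + [66.2500 146.0000; 146.0000 322.2500] = [67.7500 146.0000; 146.0000 322.7500]
BᵀPA = [-49.5000 -32.7500; -109.0000 -72.0000]
K = S⁻¹·BᵀPA = [-0.1129 -0.1055; -0.2867 -0.1754]
A−BK = [0.3160 0.3597; -1.3442 -1.5260]
AᵀP(A−BK) = [0.1665 0.1637; 0.1637 0.1691]
P' = Q + AᵀP(A−BK) = [1.1665 0.1637; 0.1637 9.1691]
tr(P') = 10.3355

10.3355


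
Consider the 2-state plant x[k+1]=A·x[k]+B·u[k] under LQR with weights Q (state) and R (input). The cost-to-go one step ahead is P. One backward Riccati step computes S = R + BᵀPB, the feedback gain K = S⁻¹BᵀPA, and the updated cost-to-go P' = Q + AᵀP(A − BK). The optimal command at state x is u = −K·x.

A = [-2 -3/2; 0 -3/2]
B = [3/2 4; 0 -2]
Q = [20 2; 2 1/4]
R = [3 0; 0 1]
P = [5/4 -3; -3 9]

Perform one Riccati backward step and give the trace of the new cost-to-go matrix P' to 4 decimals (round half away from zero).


22.3497

BᵀP = [1.8750 -4.5000; 11.0000 -30.0000]
S = R + BᵀPB = [3 0; 0 1] + [2.8125 16.5000; 16.5000 104.0000] = [5.8125 16.5000; 16.5000 105.0000]
BᵀPA = [-3.7500 3.9375; -22.0000 28.5000]
K = S⁻¹·BᵀPA = [-0.0910 -0.1681; -0.1952 0.2978]
A−BK = [-1.0826 -2.4393; -0.3905 -0.9043]
AᵀP(A−BK) = [0.3638 0.6722; 0.6722 1.7359]
P' = Q + AᵀP(A−BK) = [20.3638 2.6722; 2.6722 1.9859]
tr(P') = 22.3497


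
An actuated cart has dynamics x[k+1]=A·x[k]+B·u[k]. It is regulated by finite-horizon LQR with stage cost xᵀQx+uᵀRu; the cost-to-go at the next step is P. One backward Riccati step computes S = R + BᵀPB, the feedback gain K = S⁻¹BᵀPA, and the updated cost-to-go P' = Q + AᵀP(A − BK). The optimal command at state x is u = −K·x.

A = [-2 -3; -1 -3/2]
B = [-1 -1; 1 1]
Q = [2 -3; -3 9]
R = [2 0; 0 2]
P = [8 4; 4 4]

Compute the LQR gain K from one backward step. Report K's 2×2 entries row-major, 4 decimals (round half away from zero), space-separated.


BᵀP = [-4.0000 0.0000; -4.0000 0.0000]
S = R + BᵀPB = [2 0; 0 2] + [4.0000 4.0000; 4.0000 4.0000] = [6.0000 4.0000; 4.0000 6.0000]
BᵀPA = [8.0000 12.0000; 8.0000 12.0000]
K = S⁻¹·BᵀPA = [0.8000 1.2000; 0.8000 1.2000]
A−BK = [-0.4000 -0.6000; -2.6000 -3.9000]
AᵀP(A−BK) = [39.2000 58.8000; 58.8000 88.2000]
P' = Q + AᵀP(A−BK) = [41.2000 55.8000; 55.8000 97.2000]
tr(P') = 138.4000

0.8000 1.2000 0.8000 1.2000


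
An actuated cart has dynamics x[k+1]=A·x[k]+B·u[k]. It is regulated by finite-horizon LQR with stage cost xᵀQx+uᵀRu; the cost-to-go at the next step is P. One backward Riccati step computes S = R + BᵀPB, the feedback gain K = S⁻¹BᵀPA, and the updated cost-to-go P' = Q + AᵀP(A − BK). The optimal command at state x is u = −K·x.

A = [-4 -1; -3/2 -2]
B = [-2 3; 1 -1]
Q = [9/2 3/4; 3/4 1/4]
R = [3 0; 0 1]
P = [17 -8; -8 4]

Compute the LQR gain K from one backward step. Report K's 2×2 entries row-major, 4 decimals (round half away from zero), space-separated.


0.1433 -0.0358 -0.8402 -0.0399

BᵀP = [-42.0000 20.0000; 59.0000 -28.0000]
S = R + BᵀPB = [3 0; 0 1] + [104.0000 -146.0000; -146.0000 205.0000] = [107.0000 -146.0000; -146.0000 206.0000]
BᵀPA = [138.0000 2.0000; -194.0000 -3.0000]
K = S⁻¹·BᵀPA = [0.1433 -0.0358; -0.8402 -0.0399]
A−BK = [-1.1928 -0.9518; -2.4835 -2.0041]
AᵀP(A−BK) = [2.2287 1.1928; 1.1928 0.9518]
P' = Q + AᵀP(A−BK) = [6.7287 1.9428; 1.9428 1.2018]
tr(P') = 7.9304


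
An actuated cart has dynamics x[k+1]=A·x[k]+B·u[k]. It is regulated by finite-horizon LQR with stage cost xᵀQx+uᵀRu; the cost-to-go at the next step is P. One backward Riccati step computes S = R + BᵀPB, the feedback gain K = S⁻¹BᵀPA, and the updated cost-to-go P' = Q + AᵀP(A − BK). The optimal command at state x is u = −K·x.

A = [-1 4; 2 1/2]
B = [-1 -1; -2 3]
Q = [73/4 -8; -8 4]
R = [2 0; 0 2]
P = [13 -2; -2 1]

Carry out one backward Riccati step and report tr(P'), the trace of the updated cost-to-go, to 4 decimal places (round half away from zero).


BᵀP = [-9.0000 0.0000; -19.0000 5.0000]
S = R + BᵀPB = [2 0; 0 2] + [9.0000 9.0000; 9.0000 34.0000] = [11.0000 9.0000; 9.0000 36.0000]
BᵀPA = [9.0000 -36.0000; 29.0000 -73.5000]
K = S⁻¹·BᵀPA = [0.2000 -2.0143; 0.7556 -1.5381]
A−BK = [-0.0444 0.4476; 0.1333 1.0857]
AᵀP(A−BK) = [1.2889 -3.2667; -3.2667 14.6857]
P' = Q + AᵀP(A−BK) = [19.5389 -11.2667; -11.2667 18.6857]
tr(P') = 38.2246

38.2246


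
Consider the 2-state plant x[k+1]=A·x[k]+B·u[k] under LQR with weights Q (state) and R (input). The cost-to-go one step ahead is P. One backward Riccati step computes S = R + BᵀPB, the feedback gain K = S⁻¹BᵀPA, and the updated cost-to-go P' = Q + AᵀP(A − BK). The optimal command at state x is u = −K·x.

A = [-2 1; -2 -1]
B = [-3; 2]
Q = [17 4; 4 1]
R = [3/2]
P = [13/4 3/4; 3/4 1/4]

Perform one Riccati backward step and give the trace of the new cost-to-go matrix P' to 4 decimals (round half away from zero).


BᵀP = [-8.2500 -1.7500]
S = R + BᵀPB = [3/2] + [21.2500] = [22.7500]
BᵀPA = [20.0000 -6.5000]
K = S⁻¹·BᵀPA = [0.8791 -0.2857]
A−BK = [0.6374 0.1429; -3.7582 -0.4286]
AᵀP(A−BK) = [2.4176 -0.2857; -0.2857 0.1429]
P' = Q + AᵀP(A−BK) = [19.4176 3.7143; 3.7143 1.1429]
tr(P') = 20.5604

20.5604


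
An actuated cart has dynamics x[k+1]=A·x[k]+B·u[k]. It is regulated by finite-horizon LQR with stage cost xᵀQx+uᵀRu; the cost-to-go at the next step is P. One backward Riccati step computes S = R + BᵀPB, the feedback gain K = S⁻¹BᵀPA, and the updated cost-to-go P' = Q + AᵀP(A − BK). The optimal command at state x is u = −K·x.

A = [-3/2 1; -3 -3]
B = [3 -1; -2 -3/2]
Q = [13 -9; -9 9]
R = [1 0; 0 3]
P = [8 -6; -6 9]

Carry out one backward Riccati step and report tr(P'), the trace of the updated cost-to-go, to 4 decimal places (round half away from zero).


32.6560

BᵀP = [36.0000 -36.0000; 1.0000 -7.5000]
S = R + BᵀPB = [1 0; 0 3] + [180.0000 18.0000; 18.0000 10.2500] = [181.0000 18.0000; 18.0000 13.2500]
BᵀPA = [54.0000 144.0000; 21.0000 23.5000]
K = S⁻¹·BᵀPA = [0.1627 0.7159; 1.3639 0.8010]
A−BK = [-0.6243 -0.3468; -0.6288 -0.3666]
AᵀP(A−BK) = [7.5725 4.5190; 4.5190 3.0835]
P' = Q + AᵀP(A−BK) = [20.5725 -4.4810; -4.4810 12.0835]
tr(P') = 32.6560


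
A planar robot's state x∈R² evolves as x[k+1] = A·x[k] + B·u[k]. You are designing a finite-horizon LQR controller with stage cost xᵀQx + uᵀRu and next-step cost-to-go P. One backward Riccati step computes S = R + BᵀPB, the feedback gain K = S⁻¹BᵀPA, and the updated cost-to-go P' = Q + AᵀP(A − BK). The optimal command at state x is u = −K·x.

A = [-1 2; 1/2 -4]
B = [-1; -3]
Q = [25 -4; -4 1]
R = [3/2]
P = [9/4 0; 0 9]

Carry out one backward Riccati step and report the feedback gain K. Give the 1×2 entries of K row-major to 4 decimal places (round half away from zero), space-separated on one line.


BᵀP = [-2.2500 -27.0000]
S = R + BᵀPB = [3/2] + [83.2500] = [84.7500]
BᵀPA = [-11.2500 103.5000]
K = S⁻¹·BᵀPA = [-0.1327 1.2212]
A−BK = [-1.1327 3.2212; 0.1018 -0.3363]
AᵀP(A−BK) = [3.0066 -8.7611; -8.7611 26.6018]
P' = Q + AᵀP(A−BK) = [28.0066 -12.7611; -12.7611 27.6018]
tr(P') = 55.6084

-0.1327 1.2212


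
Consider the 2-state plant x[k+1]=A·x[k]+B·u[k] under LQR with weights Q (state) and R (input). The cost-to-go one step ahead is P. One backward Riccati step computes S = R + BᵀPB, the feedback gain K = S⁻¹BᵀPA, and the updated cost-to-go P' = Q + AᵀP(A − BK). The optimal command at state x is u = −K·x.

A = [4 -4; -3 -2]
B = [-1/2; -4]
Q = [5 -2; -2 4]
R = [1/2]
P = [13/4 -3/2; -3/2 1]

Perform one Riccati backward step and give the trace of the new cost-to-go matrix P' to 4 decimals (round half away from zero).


BᵀP = [4.3750 -3.2500]
S = R + BᵀPB = [1/2] + [10.8125] = [11.3125]
BᵀPA = [27.2500 -11.0000]
K = S⁻¹·BᵀPA = [2.4088 -0.9724]
A−BK = [5.2044 -4.4862; 6.6354 -5.8895]
AᵀP(A−BK) = [31.3591 -25.5028; -25.5028 21.3039]
P' = Q + AᵀP(A−BK) = [36.3591 -27.5028; -27.5028 25.3039]
tr(P') = 61.6630

61.6630


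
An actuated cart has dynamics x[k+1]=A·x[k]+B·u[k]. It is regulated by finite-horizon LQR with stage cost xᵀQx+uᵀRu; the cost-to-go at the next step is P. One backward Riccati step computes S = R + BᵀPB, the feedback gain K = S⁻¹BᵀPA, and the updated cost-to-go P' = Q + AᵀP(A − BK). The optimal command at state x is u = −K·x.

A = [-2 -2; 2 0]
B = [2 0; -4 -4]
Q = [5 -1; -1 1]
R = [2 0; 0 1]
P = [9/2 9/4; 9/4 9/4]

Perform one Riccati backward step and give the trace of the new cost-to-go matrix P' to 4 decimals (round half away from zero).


BᵀP = [0.0000 -4.5000; -9.0000 -9.0000]
S = R + BᵀPB = [2 0; 0 1] + [18.0000 18.0000; 18.0000 36.0000] = [20.0000 18.0000; 18.0000 37.0000]
BᵀPA = [-9.0000 0.0000; 0.0000 18.0000]
K = S⁻¹·BᵀPA = [-0.8005 -0.7788; 0.3894 0.8654]
A−BK = [-0.3990 -0.4423; 0.3558 0.3462]
AᵀP(A−BK) = [1.7957 1.9904; 1.9904 2.4231]
P' = Q + AᵀP(A−BK) = [6.7957 0.9904; 0.9904 3.4231]
tr(P') = 10.2188

10.2188


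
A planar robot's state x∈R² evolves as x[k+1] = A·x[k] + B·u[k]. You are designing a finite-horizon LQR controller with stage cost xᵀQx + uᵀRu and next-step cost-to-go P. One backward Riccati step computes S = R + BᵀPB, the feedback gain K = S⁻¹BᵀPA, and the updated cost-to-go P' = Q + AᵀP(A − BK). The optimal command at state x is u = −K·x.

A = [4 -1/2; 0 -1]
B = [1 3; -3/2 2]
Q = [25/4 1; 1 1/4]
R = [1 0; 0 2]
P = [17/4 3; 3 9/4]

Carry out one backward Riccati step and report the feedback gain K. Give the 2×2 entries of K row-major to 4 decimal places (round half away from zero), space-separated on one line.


BᵀP = [-0.2500 -0.3750; 18.7500 13.5000]
S = R + BᵀPB = [1 0; 0 2] + [0.3125 -1.5000; -1.5000 83.2500] = [1.3125 -1.5000; -1.5000 85.2500]
BᵀPA = [-1.0000 0.5000; 75.0000 -22.8750]
K = S⁻¹·BᵀPA = [0.2485 0.0758; 0.8841 -0.2670]
A−BK = [1.0990 0.2252; -1.3955 -0.3523]
AᵀP(A−BK) = [1.9382 -0.3996; -0.3996 0.1671]
P' = Q + AᵀP(A−BK) = [8.1882 0.6004; 0.6004 0.4171]
tr(P') = 8.6052

0.2485 0.0758 0.8841 -0.2670


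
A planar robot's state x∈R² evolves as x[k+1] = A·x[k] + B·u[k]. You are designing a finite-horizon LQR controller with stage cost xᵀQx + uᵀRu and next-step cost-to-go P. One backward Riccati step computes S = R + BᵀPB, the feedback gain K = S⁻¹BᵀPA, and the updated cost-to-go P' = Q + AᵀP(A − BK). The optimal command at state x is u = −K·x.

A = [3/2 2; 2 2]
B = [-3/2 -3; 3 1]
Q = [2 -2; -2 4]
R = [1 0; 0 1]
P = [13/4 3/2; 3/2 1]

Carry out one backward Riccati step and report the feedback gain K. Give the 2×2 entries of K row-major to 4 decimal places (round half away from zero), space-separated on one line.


0.7033 0.7471 -0.9301 -1.1191

BᵀP = [-0.3750 0.7500; -8.2500 -3.5000]
S = R + BᵀPB = [1 0; 0 1] + [2.8125 1.8750; 1.8750 21.2500] = [3.8125 1.8750; 1.8750 22.2500]
BᵀPA = [0.9375 0.7500; -19.3750 -23.5000]
K = S⁻¹·BᵀPA = [0.7033 0.7471; -0.9301 -1.1191]
A−BK = [-0.2352 -0.2367; 0.8201 0.8778]
AᵀP(A−BK) = [1.6334 1.8663; 1.8663 2.1399]
P' = Q + AᵀP(A−BK) = [3.6334 -0.1337; -0.1337 6.1399]
tr(P') = 9.7733


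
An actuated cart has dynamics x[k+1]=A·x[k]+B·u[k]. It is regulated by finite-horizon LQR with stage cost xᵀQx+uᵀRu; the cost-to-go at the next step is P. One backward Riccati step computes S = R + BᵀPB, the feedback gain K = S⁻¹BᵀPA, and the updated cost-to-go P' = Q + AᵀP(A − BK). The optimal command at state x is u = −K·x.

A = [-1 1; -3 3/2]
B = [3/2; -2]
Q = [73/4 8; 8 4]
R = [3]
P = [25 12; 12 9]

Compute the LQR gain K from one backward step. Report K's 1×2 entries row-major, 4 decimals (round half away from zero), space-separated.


BᵀP = [13.5000 0.0000]
S = R + BᵀPB = [3] + [20.2500] = [23.2500]
BᵀPA = [-13.5000 13.5000]
K = S⁻¹·BᵀPA = [-0.5806 0.5806]
A−BK = [-0.1290 0.1290; -4.1613 2.6613]
AᵀP(A−BK) = [170.1613 -111.6613; -111.6613 73.4113]
P' = Q + AᵀP(A−BK) = [188.4113 -103.6613; -103.6613 77.4113]
tr(P') = 265.8226

-0.5806 0.5806


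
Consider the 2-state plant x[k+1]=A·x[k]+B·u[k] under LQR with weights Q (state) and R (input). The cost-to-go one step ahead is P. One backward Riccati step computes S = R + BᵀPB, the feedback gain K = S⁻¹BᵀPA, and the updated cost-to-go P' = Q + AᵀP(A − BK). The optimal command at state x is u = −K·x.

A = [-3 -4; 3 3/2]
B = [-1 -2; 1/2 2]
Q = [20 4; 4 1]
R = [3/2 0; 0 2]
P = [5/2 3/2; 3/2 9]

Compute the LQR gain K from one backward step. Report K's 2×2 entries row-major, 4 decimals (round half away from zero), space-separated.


0.3529 1.5387 1.3235 0.4412

BᵀP = [-1.7500 3.0000; -2.0000 15.0000]
S = R + BᵀPB = [3/2 0; 0 2] + [3.2500 9.5000; 9.5000 34.0000] = [4.7500 9.5000; 9.5000 36.0000]
BᵀPA = [14.2500 11.5000; 51.0000 30.5000]
K = S⁻¹·BᵀPA = [0.3529 1.5387; 1.3235 0.4412]
A−BK = [0.0000 -1.5789; 0.1765 -0.1517]
AᵀP(A−BK) = [3.9706 1.3235; 1.3235 11.0991]
P' = Q + AᵀP(A−BK) = [23.9706 5.3235; 5.3235 12.0991]
tr(P') = 36.0697


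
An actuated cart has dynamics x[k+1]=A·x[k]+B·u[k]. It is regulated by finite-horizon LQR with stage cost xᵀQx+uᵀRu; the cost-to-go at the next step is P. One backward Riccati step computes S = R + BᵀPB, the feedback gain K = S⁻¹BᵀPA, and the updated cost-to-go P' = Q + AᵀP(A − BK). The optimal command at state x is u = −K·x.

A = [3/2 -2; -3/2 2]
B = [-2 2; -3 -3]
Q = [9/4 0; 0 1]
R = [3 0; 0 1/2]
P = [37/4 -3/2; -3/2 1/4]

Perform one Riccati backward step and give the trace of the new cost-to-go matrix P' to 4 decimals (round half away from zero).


BᵀP = [-14.0000 2.2500; 23.0000 -3.7500]
S = R + BᵀPB = [3 0; 0 1/2] + [21.2500 -34.7500; -34.7500 57.2500] = [24.2500 -34.7500; -34.7500 57.7500]
BᵀPA = [-24.3750 32.5000; 40.1250 -53.5000]
K = S⁻¹·BᵀPA = [-0.0690 0.0920; 0.6533 -0.8710]
A−BK = [0.0554 -0.0739; 0.2528 -0.3370]
AᵀP(A−BK) = [0.2300 -0.3067; -0.3067 0.4089]
P' = Q + AᵀP(A−BK) = [2.4800 -0.3067; -0.3067 1.4089]
tr(P') = 3.8890

3.8890


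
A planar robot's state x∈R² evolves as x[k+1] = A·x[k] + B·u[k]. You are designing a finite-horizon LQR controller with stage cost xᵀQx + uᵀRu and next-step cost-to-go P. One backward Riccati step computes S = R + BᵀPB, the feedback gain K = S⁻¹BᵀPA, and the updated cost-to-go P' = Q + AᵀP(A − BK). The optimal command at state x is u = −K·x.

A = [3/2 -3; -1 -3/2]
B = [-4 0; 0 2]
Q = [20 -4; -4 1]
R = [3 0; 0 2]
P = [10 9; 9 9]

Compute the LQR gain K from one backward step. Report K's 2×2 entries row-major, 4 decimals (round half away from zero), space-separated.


BᵀP = [-40.0000 -36.0000; 18.0000 18.0000]
S = R + BᵀPB = [3 0; 0 2] + [160.0000 -72.0000; -72.0000 36.0000] = [163.0000 -72.0000; -72.0000 38.0000]
BᵀPA = [-24.0000 174.0000; 9.0000 -81.0000]
K = S⁻¹·BᵀPA = [-0.2614 0.7723; -0.2584 -0.6683]
A−BK = [0.4545 0.0891; -0.4832 -0.1634]
AᵀP(A−BK) = [0.5525 -0.2005; -0.2005 2.7401]
P' = Q + AᵀP(A−BK) = [20.5525 -4.2005; -4.2005 3.7401]
tr(P') = 24.2926

-0.2614 0.7723 -0.2584 -0.6683


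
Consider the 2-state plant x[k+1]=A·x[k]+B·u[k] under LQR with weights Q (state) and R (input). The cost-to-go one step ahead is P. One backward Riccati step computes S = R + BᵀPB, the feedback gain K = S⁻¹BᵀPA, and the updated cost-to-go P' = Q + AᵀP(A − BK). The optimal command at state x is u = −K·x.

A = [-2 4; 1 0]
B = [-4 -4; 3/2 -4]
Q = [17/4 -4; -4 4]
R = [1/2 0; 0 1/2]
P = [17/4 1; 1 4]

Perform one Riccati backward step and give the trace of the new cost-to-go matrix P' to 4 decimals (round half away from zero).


8.6976

BᵀP = [-15.5000 2.0000; -21.0000 -20.0000]
S = R + BᵀPB = [1/2 0; 0 1/2] + [65.0000 54.0000; 54.0000 164.0000] = [65.5000 54.0000; 54.0000 164.5000]
BᵀPA = [33.0000 -62.0000; 22.0000 -84.0000]
K = S⁻¹·BᵀPA = [0.5396 -0.7206; -0.0434 -0.2741]
A−BK = [-0.0152 0.0213; 0.0171 -0.0155]
AᵀP(A−BK) = [0.1481 -0.1903; -0.1903 0.2994]
P' = Q + AᵀP(A−BK) = [4.3981 -4.1903; -4.1903 4.2994]
tr(P') = 8.6976


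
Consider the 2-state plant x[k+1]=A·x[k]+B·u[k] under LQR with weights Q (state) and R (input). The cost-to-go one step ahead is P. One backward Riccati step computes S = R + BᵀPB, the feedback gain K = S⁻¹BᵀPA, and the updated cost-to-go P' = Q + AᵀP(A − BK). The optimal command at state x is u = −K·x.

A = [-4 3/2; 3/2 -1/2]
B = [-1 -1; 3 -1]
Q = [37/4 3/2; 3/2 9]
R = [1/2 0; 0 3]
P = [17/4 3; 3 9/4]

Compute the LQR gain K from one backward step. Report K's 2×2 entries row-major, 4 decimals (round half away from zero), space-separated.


BᵀP = [4.7500 3.7500; -7.2500 -5.2500]
S = R + BᵀPB = [1/2 0; 0 3] + [6.5000 -8.5000; -8.5000 12.5000] = [7.0000 -8.5000; -8.5000 15.5000]
BᵀPA = [-13.3750 5.2500; 21.1250 -8.2500]
K = S⁻¹·BᵀPA = [-0.7655 0.3103; 0.9431 -0.3621]
A−BK = [-3.8224 1.4483; 4.7397 -1.7931]
AᵀP(A−BK) = [6.9006 -2.6379; -2.6379 1.0086]
P' = Q + AᵀP(A−BK) = [16.1506 -1.1379; -1.1379 10.0086]
tr(P') = 26.1593

-0.7655 0.3103 0.9431 -0.3621


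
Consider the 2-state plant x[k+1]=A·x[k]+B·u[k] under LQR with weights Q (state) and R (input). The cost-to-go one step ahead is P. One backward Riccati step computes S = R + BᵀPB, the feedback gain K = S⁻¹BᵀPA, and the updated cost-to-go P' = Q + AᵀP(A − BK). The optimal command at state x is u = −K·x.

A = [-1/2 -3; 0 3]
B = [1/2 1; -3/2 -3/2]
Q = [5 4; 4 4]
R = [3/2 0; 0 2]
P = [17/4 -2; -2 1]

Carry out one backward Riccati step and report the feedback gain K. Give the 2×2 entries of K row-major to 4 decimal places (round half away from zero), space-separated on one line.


-0.1444 -1.3173 -0.1616 -1.4178

BᵀP = [5.1250 -2.5000; 7.2500 -3.5000]
S = R + BᵀPB = [3/2 0; 0 2] + [6.3125 8.8750; 8.8750 12.5000] = [7.8125 8.8750; 8.8750 14.5000]
BᵀPA = [-2.5625 -22.8750; -3.6250 -32.2500]
K = S⁻¹·BᵀPA = [-0.1444 -1.3173; -0.1616 -1.4178]
A−BK = [-0.2662 -0.9235; -0.4590 -1.1028]
AᵀP(A−BK) = [0.1066 0.8597; 0.8597 7.3907]
P' = Q + AᵀP(A−BK) = [5.1066 4.8597; 4.8597 11.3907]
tr(P') = 16.4973


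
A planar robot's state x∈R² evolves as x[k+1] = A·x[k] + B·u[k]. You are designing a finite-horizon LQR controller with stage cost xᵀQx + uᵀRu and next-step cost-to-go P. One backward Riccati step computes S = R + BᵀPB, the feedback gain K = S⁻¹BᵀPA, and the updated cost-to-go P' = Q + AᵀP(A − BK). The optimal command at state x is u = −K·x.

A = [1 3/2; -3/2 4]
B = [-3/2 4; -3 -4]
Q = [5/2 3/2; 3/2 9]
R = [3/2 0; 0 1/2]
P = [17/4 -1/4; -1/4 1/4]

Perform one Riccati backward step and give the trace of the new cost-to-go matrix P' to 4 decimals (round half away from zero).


BᵀP = [-5.6250 -0.3750; 18.0000 -2.0000]
S = R + BᵀPB = [3/2 0; 0 1/2] + [9.5625 -21.0000; -21.0000 80.0000] = [11.0625 -21.0000; -21.0000 80.5000]
BᵀPA = [-5.0625 -9.9375; 21.0000 19.0000]
K = S⁻¹·BᵀPA = [0.0745 -0.8920; 0.2803 0.0033]
A−BK = [-0.0095 0.1487; -0.1555 1.3374]
AᵀP(A−BK) = [0.0533 -0.1482; -0.1482 1.6351]
P' = Q + AᵀP(A−BK) = [2.5533 1.3518; 1.3518 10.6351]
tr(P') = 13.1884

13.1884


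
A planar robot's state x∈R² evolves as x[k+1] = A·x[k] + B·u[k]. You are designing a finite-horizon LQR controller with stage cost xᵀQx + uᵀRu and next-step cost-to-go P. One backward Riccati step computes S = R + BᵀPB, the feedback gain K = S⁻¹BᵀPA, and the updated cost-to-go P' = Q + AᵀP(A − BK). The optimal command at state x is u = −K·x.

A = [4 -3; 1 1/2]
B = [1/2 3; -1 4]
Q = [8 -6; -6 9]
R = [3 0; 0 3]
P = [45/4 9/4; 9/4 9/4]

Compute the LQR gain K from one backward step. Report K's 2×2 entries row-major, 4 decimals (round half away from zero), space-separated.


1.2332 -1.2747 0.9257 -0.5828

BᵀP = [3.3750 -1.1250; 42.7500 15.7500]
S = R + BᵀPB = [3 0; 0 3] + [2.8125 5.6250; 5.6250 191.2500] = [5.8125 5.6250; 5.6250 194.2500]
BᵀPA = [12.3750 -10.6875; 186.7500 -120.3750]
K = S⁻¹·BᵀPA = [1.2332 -1.2747; 0.9257 -0.5828]
A−BK = [0.6064 -0.6143; -1.4695 1.5564]
AᵀP(A−BK) = [12.1184 -11.5164; -11.5164 11.2869]
P' = Q + AᵀP(A−BK) = [20.1184 -17.5164; -17.5164 20.2869]
tr(P') = 40.4053


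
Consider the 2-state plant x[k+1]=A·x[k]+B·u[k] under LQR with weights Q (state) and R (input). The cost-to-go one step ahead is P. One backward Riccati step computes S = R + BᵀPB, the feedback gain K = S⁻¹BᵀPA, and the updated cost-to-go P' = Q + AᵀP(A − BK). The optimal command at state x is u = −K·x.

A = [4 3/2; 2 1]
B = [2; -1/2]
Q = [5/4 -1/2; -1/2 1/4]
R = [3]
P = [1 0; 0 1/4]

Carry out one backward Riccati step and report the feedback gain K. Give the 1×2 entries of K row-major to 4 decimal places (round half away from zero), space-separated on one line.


1.0973 0.4071

BᵀP = [2.0000 -0.1250]
S = R + BᵀPB = [3] + [4.0625] = [7.0625]
BᵀPA = [7.7500 2.8750]
K = S⁻¹·BᵀPA = [1.0973 0.4071]
A−BK = [1.8053 0.6858; 2.5487 1.2035]
AᵀP(A−BK) = [8.4956 3.3451; 3.3451 1.3296]
P' = Q + AᵀP(A−BK) = [9.7456 2.8451; 2.8451 1.5796]
tr(P') = 11.3252


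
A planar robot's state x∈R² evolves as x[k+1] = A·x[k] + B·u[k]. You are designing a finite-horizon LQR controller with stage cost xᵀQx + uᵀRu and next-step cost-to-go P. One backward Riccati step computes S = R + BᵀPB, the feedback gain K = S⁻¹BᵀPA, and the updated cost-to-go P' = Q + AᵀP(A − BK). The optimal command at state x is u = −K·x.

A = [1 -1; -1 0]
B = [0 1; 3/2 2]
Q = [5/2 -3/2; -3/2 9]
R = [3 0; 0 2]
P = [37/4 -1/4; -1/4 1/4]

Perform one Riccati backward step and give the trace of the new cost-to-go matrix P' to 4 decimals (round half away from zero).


BᵀP = [-0.3750 0.3750; 8.7500 0.2500]
S = R + BᵀPB = [3 0; 0 2] + [0.5625 0.3750; 0.3750 9.2500] = [3.5625 0.3750; 0.3750 11.2500]
BᵀPA = [-0.7500 0.3750; 8.5000 -8.7500]
K = S⁻¹·BᵀPA = [-0.2911 0.1878; 0.7653 -0.7840]
A−BK = [0.2347 -0.2160; -2.0939 1.2864]
AᵀP(A−BK) = [3.2770 -2.6948; -2.6948 2.3192]
P' = Q + AᵀP(A−BK) = [5.7770 -4.1948; -4.1948 11.3192]
tr(P') = 17.0962

17.0962


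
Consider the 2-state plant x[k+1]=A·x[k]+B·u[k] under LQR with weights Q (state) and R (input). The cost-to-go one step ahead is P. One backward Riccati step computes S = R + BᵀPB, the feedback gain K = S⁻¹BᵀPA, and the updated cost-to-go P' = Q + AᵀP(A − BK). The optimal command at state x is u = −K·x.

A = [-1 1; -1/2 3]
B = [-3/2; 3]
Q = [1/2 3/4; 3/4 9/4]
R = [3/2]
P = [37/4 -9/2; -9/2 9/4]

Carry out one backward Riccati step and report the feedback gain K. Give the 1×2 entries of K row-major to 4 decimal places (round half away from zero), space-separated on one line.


0.2483 0.1580

BᵀP = [-27.3750 13.5000]
S = R + BᵀPB = [3/2] + [81.5625] = [83.0625]
BᵀPA = [20.6250 13.1250]
K = S⁻¹·BᵀPA = [0.2483 0.1580]
A−BK = [-0.6275 1.2370; -1.2449 2.5260]
AᵀP(A−BK) = [0.1912 -0.1340; -0.1340 0.4261]
P' = Q + AᵀP(A−BK) = [0.6912 0.6160; 0.6160 2.6761]
tr(P') = 3.3672


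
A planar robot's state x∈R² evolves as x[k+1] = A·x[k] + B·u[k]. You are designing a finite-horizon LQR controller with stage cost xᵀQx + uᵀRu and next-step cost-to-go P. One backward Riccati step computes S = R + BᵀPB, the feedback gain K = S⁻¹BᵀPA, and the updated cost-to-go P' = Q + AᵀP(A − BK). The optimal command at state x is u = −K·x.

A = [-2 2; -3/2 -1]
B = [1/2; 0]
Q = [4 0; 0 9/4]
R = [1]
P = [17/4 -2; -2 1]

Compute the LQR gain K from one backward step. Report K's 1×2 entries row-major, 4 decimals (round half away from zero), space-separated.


-1.3333 2.5455

BᵀP = [2.1250 -1.0000]
S = R + BᵀPB = [1] + [1.0625] = [2.0625]
BᵀPA = [-2.7500 5.2500]
K = S⁻¹·BᵀPA = [-1.3333 2.5455]
A−BK = [-1.3333 0.7273; -1.5000 -1.0000]
AᵀP(A−BK) = [3.5833 -6.5000; -6.5000 12.6364]
P' = Q + AᵀP(A−BK) = [7.5833 -6.5000; -6.5000 14.8864]
tr(P') = 22.4697


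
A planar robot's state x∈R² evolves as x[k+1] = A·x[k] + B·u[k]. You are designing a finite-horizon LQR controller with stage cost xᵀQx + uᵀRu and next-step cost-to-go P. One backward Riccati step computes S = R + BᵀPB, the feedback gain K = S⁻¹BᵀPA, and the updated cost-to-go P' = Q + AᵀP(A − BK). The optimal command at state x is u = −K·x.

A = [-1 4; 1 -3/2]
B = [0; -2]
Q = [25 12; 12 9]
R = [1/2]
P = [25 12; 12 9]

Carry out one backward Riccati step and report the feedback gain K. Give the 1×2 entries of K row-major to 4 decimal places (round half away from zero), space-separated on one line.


BᵀP = [-24.0000 -18.0000]
S = R + BᵀPB = [1/2] + [36.0000] = [36.5000]
BᵀPA = [6.0000 -69.0000]
K = S⁻¹·BᵀPA = [0.1644 -1.8904]
A−BK = [-1.0000 4.0000; 1.3288 -5.2808]
AᵀP(A−BK) = [9.0137 -36.1575; -36.1575 145.8116]
P' = Q + AᵀP(A−BK) = [34.0137 -24.1575; -24.1575 154.8116]
tr(P') = 188.8253

0.1644 -1.8904


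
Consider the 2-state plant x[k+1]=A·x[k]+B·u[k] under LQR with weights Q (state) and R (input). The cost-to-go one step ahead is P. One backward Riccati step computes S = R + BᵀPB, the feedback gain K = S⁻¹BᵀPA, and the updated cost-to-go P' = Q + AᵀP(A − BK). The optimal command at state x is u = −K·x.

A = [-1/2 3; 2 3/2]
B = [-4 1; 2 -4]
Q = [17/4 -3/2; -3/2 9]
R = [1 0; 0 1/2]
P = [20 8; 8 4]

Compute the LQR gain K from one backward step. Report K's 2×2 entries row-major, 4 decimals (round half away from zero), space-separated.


-0.0025 -0.9624 -0.4840 -0.8391

BᵀP = [-64.0000 -24.0000; -12.0000 -8.0000]
S = R + BᵀPB = [1 0; 0 1/2] + [208.0000 32.0000; 32.0000 20.0000] = [209.0000 32.0000; 32.0000 20.5000]
BᵀPA = [-16.0000 -228.0000; -10.0000 -48.0000]
K = S⁻¹·BᵀPA = [-0.0025 -0.9624; -0.4840 -0.8391]
A−BK = [-0.0258 -0.0106; 0.0690 0.0683]
AᵀP(A−BK) = [0.1210 0.2098; 0.2098 1.2877]
P' = Q + AᵀP(A−BK) = [4.3710 -1.2902; -1.2902 10.2877]
tr(P') = 14.6587


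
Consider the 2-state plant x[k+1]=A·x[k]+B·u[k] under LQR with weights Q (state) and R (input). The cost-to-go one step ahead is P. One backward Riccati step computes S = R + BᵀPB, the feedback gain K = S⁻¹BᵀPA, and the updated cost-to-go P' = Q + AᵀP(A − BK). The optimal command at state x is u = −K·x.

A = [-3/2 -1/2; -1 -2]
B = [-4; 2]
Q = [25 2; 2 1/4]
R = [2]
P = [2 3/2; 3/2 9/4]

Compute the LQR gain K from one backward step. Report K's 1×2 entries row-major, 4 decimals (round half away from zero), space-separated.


0.4737 0.2895

BᵀP = [-5.0000 -1.5000]
S = R + BᵀPB = [2] + [17.0000] = [19.0000]
BᵀPA = [9.0000 5.5000]
K = S⁻¹·BᵀPA = [0.4737 0.2895]
A−BK = [0.3947 0.6579; -1.9474 -2.5789]
AᵀP(A−BK) = [6.9868 8.6447; 8.6447 10.9079]
P' = Q + AᵀP(A−BK) = [31.9868 10.6447; 10.6447 11.1579]
tr(P') = 43.1447


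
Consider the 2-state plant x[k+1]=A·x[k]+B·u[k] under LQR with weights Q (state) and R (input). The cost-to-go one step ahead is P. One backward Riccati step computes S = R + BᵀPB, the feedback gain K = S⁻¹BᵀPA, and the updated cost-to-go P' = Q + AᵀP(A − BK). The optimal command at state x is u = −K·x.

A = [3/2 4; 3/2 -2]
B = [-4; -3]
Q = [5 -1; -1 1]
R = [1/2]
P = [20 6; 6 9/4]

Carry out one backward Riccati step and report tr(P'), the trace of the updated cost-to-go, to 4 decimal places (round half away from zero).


BᵀP = [-98.0000 -30.7500]
S = R + BᵀPB = [1/2] + [484.2500] = [484.7500]
BᵀPA = [-193.1250 -330.5000]
K = S⁻¹·BᵀPA = [-0.3984 -0.6818]
A−BK = [-0.0936 1.2728; 0.3048 -4.0454]
AᵀP(A−BK) = [0.1213 -0.4216; -0.4216 7.6668]
P' = Q + AᵀP(A−BK) = [5.1213 -1.4216; -1.4216 8.6668]
tr(P') = 13.7881

13.7881


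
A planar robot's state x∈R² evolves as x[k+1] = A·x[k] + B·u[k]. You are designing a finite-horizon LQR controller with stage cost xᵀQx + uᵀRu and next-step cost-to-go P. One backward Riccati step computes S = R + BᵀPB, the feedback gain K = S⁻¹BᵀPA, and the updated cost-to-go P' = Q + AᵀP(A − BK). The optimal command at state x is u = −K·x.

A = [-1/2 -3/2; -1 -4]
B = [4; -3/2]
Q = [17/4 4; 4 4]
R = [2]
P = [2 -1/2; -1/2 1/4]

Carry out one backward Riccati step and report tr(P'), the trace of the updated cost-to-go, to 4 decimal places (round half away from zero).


BᵀP = [8.7500 -2.3750]
S = R + BᵀPB = [2] + [38.5625] = [40.5625]
BᵀPA = [-2.0000 -3.6250]
K = S⁻¹·BᵀPA = [-0.0493 -0.0894]
A−BK = [-0.3028 -1.1425; -1.0740 -4.1341]
AᵀP(A−BK) = [0.1514 0.5713; 0.5713 2.1760]
P' = Q + AᵀP(A−BK) = [4.4014 4.5713; 4.5713 6.1760]
tr(P') = 10.5774

10.5774


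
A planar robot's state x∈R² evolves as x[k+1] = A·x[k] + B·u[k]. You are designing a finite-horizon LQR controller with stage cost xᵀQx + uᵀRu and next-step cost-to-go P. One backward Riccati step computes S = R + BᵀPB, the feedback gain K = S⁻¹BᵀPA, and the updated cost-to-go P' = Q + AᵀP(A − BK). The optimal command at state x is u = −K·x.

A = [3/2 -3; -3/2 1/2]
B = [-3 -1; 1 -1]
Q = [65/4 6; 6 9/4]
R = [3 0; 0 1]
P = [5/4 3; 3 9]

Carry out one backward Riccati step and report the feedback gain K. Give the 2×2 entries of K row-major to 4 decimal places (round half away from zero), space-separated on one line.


-0.3125 0.3750 0.6875 0.3750

BᵀP = [-0.7500 0.0000; -4.2500 -12.0000]
S = R + BᵀPB = [3 0; 0 1] + [2.2500 0.7500; 0.7500 16.2500] = [5.2500 0.7500; 0.7500 17.2500]
BᵀPA = [-1.1250 2.2500; 11.6250 6.7500]
K = S⁻¹·BᵀPA = [-0.3125 0.3750; 0.6875 0.3750]
A−BK = [1.2500 -1.5000; -0.5000 0.5000]
AᵀP(A−BK) = [1.2188 -0.5625; -0.5625 1.1250]
P' = Q + AᵀP(A−BK) = [17.4688 5.4375; 5.4375 3.3750]
tr(P') = 20.8438


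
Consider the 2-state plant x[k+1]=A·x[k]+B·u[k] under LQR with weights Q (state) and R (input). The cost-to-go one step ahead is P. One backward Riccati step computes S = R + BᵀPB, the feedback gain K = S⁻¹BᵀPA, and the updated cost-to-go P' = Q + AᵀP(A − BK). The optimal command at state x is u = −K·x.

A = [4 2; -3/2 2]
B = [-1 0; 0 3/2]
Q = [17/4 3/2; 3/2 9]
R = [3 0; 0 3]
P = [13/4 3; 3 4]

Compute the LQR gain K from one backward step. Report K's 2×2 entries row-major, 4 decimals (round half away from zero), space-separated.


-1.1233 -1.0137 0.3288 1.3699

BᵀP = [-3.2500 -3.0000; 4.5000 6.0000]
S = R + BᵀPB = [3 0; 0 3] + [3.2500 -4.5000; -4.5000 9.0000] = [6.2500 -4.5000; -4.5000 12.0000]
BᵀPA = [-8.5000 -12.5000; 9.0000 21.0000]
K = S⁻¹·BᵀPA = [-1.1233 -1.0137; 0.3288 1.3699]
A−BK = [2.8767 0.9863; -1.9932 -0.0548]
AᵀP(A−BK) = [12.4932 8.0548; 8.0548 11.5616]
P' = Q + AᵀP(A−BK) = [16.7432 9.5548; 9.5548 20.5616]
tr(P') = 37.3048


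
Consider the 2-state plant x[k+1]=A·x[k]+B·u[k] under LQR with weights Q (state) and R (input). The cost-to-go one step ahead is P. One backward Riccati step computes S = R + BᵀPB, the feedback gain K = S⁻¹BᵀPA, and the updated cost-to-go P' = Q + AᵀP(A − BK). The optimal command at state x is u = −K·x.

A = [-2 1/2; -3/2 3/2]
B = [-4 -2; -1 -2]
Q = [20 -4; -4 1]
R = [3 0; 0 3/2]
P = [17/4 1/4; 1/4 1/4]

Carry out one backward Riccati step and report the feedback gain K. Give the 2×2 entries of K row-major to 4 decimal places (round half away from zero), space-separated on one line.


BᵀP = [-17.2500 -1.2500; -9.0000 -1.0000]
S = R + BᵀPB = [3 0; 0 3/2] + [70.2500 37.0000; 37.0000 20.0000] = [73.2500 37.0000; 37.0000 21.5000]
BᵀPA = [36.3750 -10.5000; 19.5000 -6.0000]
K = S⁻¹·BᵀPA = [0.2942 -0.0182; 0.4007 -0.2477]
A−BK = [-0.0219 -0.0683; -0.4044 0.9863]
AᵀP(A−BK) = [0.5478 -0.2568; -0.2568 0.3224]
P' = Q + AᵀP(A−BK) = [20.5478 -4.2568; -4.2568 1.3224]
tr(P') = 21.8702

0.2942 -0.0182 0.4007 -0.2477


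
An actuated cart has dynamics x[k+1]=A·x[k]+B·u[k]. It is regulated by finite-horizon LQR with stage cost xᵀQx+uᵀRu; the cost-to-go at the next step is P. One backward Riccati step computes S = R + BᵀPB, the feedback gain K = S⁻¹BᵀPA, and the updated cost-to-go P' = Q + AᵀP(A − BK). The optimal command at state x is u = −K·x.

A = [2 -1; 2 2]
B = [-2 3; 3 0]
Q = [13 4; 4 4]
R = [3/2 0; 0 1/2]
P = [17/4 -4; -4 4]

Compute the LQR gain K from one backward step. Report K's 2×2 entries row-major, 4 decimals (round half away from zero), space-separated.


BᵀP = [-20.5000 20.0000; 12.7500 -12.0000]
S = R + BᵀPB = [3/2 0; 0 1/2] + [101.0000 -61.5000; -61.5000 38.2500] = [102.5000 -61.5000; -61.5000 38.7500]
BᵀPA = [-1.0000 60.5000; 1.5000 -36.7500]
K = S⁻¹·BᵀPA = [0.2821 0.4443; 0.4865 -0.2432]
A−BK = [1.1048 0.6183; 1.1536 0.6671]
AᵀP(A−BK) = [0.5524 0.3092; 0.3092 0.4308]
P' = Q + AᵀP(A−BK) = [13.5524 4.3092; 4.3092 4.4308]
tr(P') = 17.9832

0.2821 0.4443 0.4865 -0.2432


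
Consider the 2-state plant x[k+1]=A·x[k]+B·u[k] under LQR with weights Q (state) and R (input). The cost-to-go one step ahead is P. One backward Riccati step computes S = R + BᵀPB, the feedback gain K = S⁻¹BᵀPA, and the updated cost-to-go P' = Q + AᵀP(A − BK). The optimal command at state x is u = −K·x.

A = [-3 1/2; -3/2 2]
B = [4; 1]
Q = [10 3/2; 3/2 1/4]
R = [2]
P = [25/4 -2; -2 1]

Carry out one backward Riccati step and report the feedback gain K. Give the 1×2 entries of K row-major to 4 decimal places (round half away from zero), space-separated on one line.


BᵀP = [23.0000 -7.0000]
S = R + BᵀPB = [2] + [85.0000] = [87.0000]
BᵀPA = [-58.5000 -2.5000]
K = S⁻¹·BᵀPA = [-0.6724 -0.0287]
A−BK = [-0.3103 0.6149; -0.8276 2.0287]
AᵀP(A−BK) = [1.1638 -0.5560; -0.5560 1.4907]
P' = Q + AᵀP(A−BK) = [11.1638 0.9440; 0.9440 1.7407]
tr(P') = 12.9045

-0.6724 -0.0287


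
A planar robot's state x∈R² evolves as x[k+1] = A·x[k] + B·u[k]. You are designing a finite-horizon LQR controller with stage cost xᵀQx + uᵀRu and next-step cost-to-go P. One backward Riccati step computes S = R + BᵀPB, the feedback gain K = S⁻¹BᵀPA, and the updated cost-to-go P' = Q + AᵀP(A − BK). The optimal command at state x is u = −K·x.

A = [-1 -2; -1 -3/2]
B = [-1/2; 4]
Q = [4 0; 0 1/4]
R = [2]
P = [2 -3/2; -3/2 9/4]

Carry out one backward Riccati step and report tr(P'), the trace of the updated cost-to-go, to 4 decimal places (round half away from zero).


9.3838

BᵀP = [-7.0000 9.7500]
S = R + BᵀPB = [2] + [42.5000] = [44.5000]
BᵀPA = [-2.7500 -0.6250]
K = S⁻¹·BᵀPA = [-0.0618 -0.0140]
A−BK = [-1.0309 -2.0070; -0.7528 -1.4438]
AᵀP(A−BK) = [1.0801 2.0864; 2.0864 4.0537]
P' = Q + AᵀP(A−BK) = [5.0801 2.0864; 2.0864 4.3037]
tr(P') = 9.3838


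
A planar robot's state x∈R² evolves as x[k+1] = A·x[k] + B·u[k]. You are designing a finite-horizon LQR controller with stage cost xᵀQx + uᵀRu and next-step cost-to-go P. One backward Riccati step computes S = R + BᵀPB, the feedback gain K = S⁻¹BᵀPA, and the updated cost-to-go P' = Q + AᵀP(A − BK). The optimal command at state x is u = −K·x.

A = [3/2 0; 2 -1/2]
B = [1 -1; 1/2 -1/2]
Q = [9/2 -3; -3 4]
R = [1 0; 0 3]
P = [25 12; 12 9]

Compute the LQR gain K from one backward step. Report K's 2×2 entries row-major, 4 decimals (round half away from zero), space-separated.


BᵀP = [31.0000 16.5000; -31.0000 -16.5000]
S = R + BᵀPB = [1 0; 0 3] + [39.2500 -39.2500; -39.2500 39.2500] = [40.2500 -39.2500; -39.2500 42.2500]
BᵀPA = [79.5000 -8.2500; -79.5000 8.2500]
K = S⁻¹·BᵀPA = [1.4906 -0.1547; -0.4969 0.0516]
A−BK = [-0.4875 0.2063; 1.0063 -0.3969]
AᵀP(A−BK) = [6.2438 -1.6031; -1.6031 0.5484]
P' = Q + AᵀP(A−BK) = [10.7438 -4.6031; -4.6031 4.5484]
tr(P') = 15.2922

1.4906 -0.1547 -0.4969 0.0516


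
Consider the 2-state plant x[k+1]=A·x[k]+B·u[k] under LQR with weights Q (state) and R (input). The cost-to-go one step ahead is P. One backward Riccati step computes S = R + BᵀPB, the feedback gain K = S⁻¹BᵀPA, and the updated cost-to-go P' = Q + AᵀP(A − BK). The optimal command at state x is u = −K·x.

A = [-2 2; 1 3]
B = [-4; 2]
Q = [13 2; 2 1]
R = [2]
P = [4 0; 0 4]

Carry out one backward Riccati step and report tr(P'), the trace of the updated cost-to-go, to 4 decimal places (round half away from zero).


BᵀP = [-16.0000 8.0000]
S = R + BᵀPB = [2] + [80.0000] = [82.0000]
BᵀPA = [40.0000 -8.0000]
K = S⁻¹·BᵀPA = [0.4878 -0.0976]
A−BK = [-0.0488 1.6098; 0.0244 3.1951]
AᵀP(A−BK) = [0.4878 -0.0976; -0.0976 51.2195]
P' = Q + AᵀP(A−BK) = [13.4878 1.9024; 1.9024 52.2195]
tr(P') = 65.7073

65.7073


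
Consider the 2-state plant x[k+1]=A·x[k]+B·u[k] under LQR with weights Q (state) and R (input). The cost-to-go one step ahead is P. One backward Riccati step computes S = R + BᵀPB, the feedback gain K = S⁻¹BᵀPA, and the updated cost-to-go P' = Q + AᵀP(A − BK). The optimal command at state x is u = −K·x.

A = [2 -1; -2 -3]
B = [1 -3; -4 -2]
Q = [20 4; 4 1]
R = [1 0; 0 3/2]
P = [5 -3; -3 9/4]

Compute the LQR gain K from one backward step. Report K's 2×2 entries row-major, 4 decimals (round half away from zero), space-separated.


0.7204 0.4462 -0.3871 0.3871

BᵀP = [17.0000 -12.0000; -9.0000 4.5000]
S = R + BᵀPB = [1 0; 0 3/2] + [65.0000 -27.0000; -27.0000 18.0000] = [66.0000 -27.0000; -27.0000 19.5000]
BᵀPA = [58.0000 19.0000; -27.0000 -4.5000]
K = S⁻¹·BᵀPA = [0.7204 0.4462; -0.3871 0.3871]
A−BK = [0.1183 -0.2849; 0.1075 -0.4409]
AᵀP(A−BK) = [0.7634 0.0699; 0.0699 0.5134]
P' = Q + AᵀP(A−BK) = [20.7634 4.0699; 4.0699 1.5134]
tr(P') = 22.2769


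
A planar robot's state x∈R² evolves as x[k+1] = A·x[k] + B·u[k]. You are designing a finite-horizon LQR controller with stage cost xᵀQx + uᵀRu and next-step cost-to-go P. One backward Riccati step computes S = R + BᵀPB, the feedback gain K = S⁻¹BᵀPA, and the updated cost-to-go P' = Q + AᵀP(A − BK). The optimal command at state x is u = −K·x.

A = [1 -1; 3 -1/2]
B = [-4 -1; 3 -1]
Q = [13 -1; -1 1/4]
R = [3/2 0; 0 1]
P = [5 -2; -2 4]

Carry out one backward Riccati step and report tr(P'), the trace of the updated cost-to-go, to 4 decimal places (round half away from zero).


17.5880

BᵀP = [-26.0000 20.0000; -3.0000 -2.0000]
S = R + BᵀPB = [3/2 0; 0 1] + [164.0000 6.0000; 6.0000 5.0000] = [165.5000 6.0000; 6.0000 6.0000]
BᵀPA = [34.0000 16.0000; -9.0000 4.0000]
K = S⁻¹·BᵀPA = [0.2696 0.0752; -1.7696 0.5914]
A−BK = [0.3088 -0.1076; 0.4216 -0.1343]
AᵀP(A−BK) = [3.9075 -1.2351; -1.2351 0.4305]
P' = Q + AᵀP(A−BK) = [16.9075 -2.2351; -2.2351 0.6805]
tr(P') = 17.5880
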